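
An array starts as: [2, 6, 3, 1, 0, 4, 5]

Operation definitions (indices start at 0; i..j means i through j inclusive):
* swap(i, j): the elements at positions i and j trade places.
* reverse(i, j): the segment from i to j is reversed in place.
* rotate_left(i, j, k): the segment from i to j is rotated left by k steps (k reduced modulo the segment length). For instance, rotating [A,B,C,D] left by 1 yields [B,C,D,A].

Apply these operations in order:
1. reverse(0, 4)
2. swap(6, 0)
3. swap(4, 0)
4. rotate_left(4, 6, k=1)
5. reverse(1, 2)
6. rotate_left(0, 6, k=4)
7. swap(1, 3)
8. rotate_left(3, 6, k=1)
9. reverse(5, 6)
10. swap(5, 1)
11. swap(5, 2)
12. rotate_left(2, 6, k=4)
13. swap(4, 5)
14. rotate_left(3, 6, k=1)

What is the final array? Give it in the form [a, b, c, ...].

Answer: [4, 0, 6, 1, 3, 5, 2]

Derivation:
After 1 (reverse(0, 4)): [0, 1, 3, 6, 2, 4, 5]
After 2 (swap(6, 0)): [5, 1, 3, 6, 2, 4, 0]
After 3 (swap(4, 0)): [2, 1, 3, 6, 5, 4, 0]
After 4 (rotate_left(4, 6, k=1)): [2, 1, 3, 6, 4, 0, 5]
After 5 (reverse(1, 2)): [2, 3, 1, 6, 4, 0, 5]
After 6 (rotate_left(0, 6, k=4)): [4, 0, 5, 2, 3, 1, 6]
After 7 (swap(1, 3)): [4, 2, 5, 0, 3, 1, 6]
After 8 (rotate_left(3, 6, k=1)): [4, 2, 5, 3, 1, 6, 0]
After 9 (reverse(5, 6)): [4, 2, 5, 3, 1, 0, 6]
After 10 (swap(5, 1)): [4, 0, 5, 3, 1, 2, 6]
After 11 (swap(5, 2)): [4, 0, 2, 3, 1, 5, 6]
After 12 (rotate_left(2, 6, k=4)): [4, 0, 6, 2, 3, 1, 5]
After 13 (swap(4, 5)): [4, 0, 6, 2, 1, 3, 5]
After 14 (rotate_left(3, 6, k=1)): [4, 0, 6, 1, 3, 5, 2]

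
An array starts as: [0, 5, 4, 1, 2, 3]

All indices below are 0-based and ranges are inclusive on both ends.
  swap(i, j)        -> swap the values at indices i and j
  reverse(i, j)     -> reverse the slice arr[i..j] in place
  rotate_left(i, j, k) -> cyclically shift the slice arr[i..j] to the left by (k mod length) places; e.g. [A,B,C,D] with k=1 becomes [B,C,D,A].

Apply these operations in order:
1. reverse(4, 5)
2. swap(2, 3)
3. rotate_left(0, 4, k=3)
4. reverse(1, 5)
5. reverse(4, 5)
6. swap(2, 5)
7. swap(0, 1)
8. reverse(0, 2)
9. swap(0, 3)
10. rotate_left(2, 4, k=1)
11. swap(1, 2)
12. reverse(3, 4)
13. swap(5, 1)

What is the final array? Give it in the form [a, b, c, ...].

Answer: [5, 1, 4, 2, 3, 0]

Derivation:
After 1 (reverse(4, 5)): [0, 5, 4, 1, 3, 2]
After 2 (swap(2, 3)): [0, 5, 1, 4, 3, 2]
After 3 (rotate_left(0, 4, k=3)): [4, 3, 0, 5, 1, 2]
After 4 (reverse(1, 5)): [4, 2, 1, 5, 0, 3]
After 5 (reverse(4, 5)): [4, 2, 1, 5, 3, 0]
After 6 (swap(2, 5)): [4, 2, 0, 5, 3, 1]
After 7 (swap(0, 1)): [2, 4, 0, 5, 3, 1]
After 8 (reverse(0, 2)): [0, 4, 2, 5, 3, 1]
After 9 (swap(0, 3)): [5, 4, 2, 0, 3, 1]
After 10 (rotate_left(2, 4, k=1)): [5, 4, 0, 3, 2, 1]
After 11 (swap(1, 2)): [5, 0, 4, 3, 2, 1]
After 12 (reverse(3, 4)): [5, 0, 4, 2, 3, 1]
After 13 (swap(5, 1)): [5, 1, 4, 2, 3, 0]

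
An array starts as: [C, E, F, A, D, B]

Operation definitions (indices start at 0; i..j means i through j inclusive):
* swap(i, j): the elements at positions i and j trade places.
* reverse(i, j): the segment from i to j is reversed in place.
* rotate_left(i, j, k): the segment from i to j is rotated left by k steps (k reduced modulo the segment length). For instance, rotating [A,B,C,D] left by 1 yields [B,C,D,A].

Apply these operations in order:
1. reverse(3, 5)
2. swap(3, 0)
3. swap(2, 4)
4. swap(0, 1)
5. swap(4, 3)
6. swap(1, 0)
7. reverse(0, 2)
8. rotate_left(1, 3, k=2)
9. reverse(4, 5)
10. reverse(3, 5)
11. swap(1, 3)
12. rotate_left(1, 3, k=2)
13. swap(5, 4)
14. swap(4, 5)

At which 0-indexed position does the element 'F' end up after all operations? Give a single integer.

Answer: 1

Derivation:
After 1 (reverse(3, 5)): [C, E, F, B, D, A]
After 2 (swap(3, 0)): [B, E, F, C, D, A]
After 3 (swap(2, 4)): [B, E, D, C, F, A]
After 4 (swap(0, 1)): [E, B, D, C, F, A]
After 5 (swap(4, 3)): [E, B, D, F, C, A]
After 6 (swap(1, 0)): [B, E, D, F, C, A]
After 7 (reverse(0, 2)): [D, E, B, F, C, A]
After 8 (rotate_left(1, 3, k=2)): [D, F, E, B, C, A]
After 9 (reverse(4, 5)): [D, F, E, B, A, C]
After 10 (reverse(3, 5)): [D, F, E, C, A, B]
After 11 (swap(1, 3)): [D, C, E, F, A, B]
After 12 (rotate_left(1, 3, k=2)): [D, F, C, E, A, B]
After 13 (swap(5, 4)): [D, F, C, E, B, A]
After 14 (swap(4, 5)): [D, F, C, E, A, B]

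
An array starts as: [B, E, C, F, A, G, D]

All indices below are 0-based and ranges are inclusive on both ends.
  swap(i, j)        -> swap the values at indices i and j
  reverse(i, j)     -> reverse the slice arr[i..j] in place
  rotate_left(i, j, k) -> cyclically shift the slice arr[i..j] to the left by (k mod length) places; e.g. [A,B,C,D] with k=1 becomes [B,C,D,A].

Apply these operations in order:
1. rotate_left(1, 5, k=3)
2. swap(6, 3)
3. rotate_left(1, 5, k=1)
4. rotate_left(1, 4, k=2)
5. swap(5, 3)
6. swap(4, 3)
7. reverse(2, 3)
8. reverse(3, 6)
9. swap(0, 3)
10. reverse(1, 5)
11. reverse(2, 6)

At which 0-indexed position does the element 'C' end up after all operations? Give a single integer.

Answer: 3

Derivation:
After 1 (rotate_left(1, 5, k=3)): [B, A, G, E, C, F, D]
After 2 (swap(6, 3)): [B, A, G, D, C, F, E]
After 3 (rotate_left(1, 5, k=1)): [B, G, D, C, F, A, E]
After 4 (rotate_left(1, 4, k=2)): [B, C, F, G, D, A, E]
After 5 (swap(5, 3)): [B, C, F, A, D, G, E]
After 6 (swap(4, 3)): [B, C, F, D, A, G, E]
After 7 (reverse(2, 3)): [B, C, D, F, A, G, E]
After 8 (reverse(3, 6)): [B, C, D, E, G, A, F]
After 9 (swap(0, 3)): [E, C, D, B, G, A, F]
After 10 (reverse(1, 5)): [E, A, G, B, D, C, F]
After 11 (reverse(2, 6)): [E, A, F, C, D, B, G]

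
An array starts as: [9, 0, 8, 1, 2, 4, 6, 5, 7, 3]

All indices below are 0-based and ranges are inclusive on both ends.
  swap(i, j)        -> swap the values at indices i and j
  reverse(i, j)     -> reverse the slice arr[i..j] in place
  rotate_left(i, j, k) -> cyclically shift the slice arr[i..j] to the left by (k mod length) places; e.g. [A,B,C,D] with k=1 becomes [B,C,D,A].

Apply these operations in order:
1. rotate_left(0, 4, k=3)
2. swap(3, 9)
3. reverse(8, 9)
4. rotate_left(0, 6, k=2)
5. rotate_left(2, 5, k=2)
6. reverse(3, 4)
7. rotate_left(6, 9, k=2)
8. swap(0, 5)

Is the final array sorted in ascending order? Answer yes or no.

After 1 (rotate_left(0, 4, k=3)): [1, 2, 9, 0, 8, 4, 6, 5, 7, 3]
After 2 (swap(3, 9)): [1, 2, 9, 3, 8, 4, 6, 5, 7, 0]
After 3 (reverse(8, 9)): [1, 2, 9, 3, 8, 4, 6, 5, 0, 7]
After 4 (rotate_left(0, 6, k=2)): [9, 3, 8, 4, 6, 1, 2, 5, 0, 7]
After 5 (rotate_left(2, 5, k=2)): [9, 3, 6, 1, 8, 4, 2, 5, 0, 7]
After 6 (reverse(3, 4)): [9, 3, 6, 8, 1, 4, 2, 5, 0, 7]
After 7 (rotate_left(6, 9, k=2)): [9, 3, 6, 8, 1, 4, 0, 7, 2, 5]
After 8 (swap(0, 5)): [4, 3, 6, 8, 1, 9, 0, 7, 2, 5]

Answer: no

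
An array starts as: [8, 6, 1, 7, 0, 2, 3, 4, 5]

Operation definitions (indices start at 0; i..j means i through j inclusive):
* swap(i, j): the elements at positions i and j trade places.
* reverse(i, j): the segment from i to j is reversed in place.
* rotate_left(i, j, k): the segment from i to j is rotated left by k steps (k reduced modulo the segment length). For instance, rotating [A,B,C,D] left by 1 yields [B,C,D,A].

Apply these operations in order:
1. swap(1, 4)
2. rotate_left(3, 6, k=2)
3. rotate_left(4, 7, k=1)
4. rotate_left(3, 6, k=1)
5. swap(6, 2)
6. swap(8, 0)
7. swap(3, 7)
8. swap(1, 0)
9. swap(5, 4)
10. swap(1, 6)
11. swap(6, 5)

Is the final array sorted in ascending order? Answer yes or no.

Answer: yes

Derivation:
After 1 (swap(1, 4)): [8, 0, 1, 7, 6, 2, 3, 4, 5]
After 2 (rotate_left(3, 6, k=2)): [8, 0, 1, 2, 3, 7, 6, 4, 5]
After 3 (rotate_left(4, 7, k=1)): [8, 0, 1, 2, 7, 6, 4, 3, 5]
After 4 (rotate_left(3, 6, k=1)): [8, 0, 1, 7, 6, 4, 2, 3, 5]
After 5 (swap(6, 2)): [8, 0, 2, 7, 6, 4, 1, 3, 5]
After 6 (swap(8, 0)): [5, 0, 2, 7, 6, 4, 1, 3, 8]
After 7 (swap(3, 7)): [5, 0, 2, 3, 6, 4, 1, 7, 8]
After 8 (swap(1, 0)): [0, 5, 2, 3, 6, 4, 1, 7, 8]
After 9 (swap(5, 4)): [0, 5, 2, 3, 4, 6, 1, 7, 8]
After 10 (swap(1, 6)): [0, 1, 2, 3, 4, 6, 5, 7, 8]
After 11 (swap(6, 5)): [0, 1, 2, 3, 4, 5, 6, 7, 8]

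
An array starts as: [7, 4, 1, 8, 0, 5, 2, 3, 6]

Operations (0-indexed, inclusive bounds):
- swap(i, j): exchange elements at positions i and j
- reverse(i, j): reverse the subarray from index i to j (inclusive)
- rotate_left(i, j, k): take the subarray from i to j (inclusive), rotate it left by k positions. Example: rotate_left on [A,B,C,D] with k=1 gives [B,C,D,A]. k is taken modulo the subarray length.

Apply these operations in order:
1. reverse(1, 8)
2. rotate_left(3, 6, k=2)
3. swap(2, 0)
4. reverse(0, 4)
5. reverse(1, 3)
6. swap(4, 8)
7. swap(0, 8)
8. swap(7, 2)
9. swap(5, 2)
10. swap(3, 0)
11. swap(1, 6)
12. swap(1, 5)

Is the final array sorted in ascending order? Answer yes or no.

After 1 (reverse(1, 8)): [7, 6, 3, 2, 5, 0, 8, 1, 4]
After 2 (rotate_left(3, 6, k=2)): [7, 6, 3, 0, 8, 2, 5, 1, 4]
After 3 (swap(2, 0)): [3, 6, 7, 0, 8, 2, 5, 1, 4]
After 4 (reverse(0, 4)): [8, 0, 7, 6, 3, 2, 5, 1, 4]
After 5 (reverse(1, 3)): [8, 6, 7, 0, 3, 2, 5, 1, 4]
After 6 (swap(4, 8)): [8, 6, 7, 0, 4, 2, 5, 1, 3]
After 7 (swap(0, 8)): [3, 6, 7, 0, 4, 2, 5, 1, 8]
After 8 (swap(7, 2)): [3, 6, 1, 0, 4, 2, 5, 7, 8]
After 9 (swap(5, 2)): [3, 6, 2, 0, 4, 1, 5, 7, 8]
After 10 (swap(3, 0)): [0, 6, 2, 3, 4, 1, 5, 7, 8]
After 11 (swap(1, 6)): [0, 5, 2, 3, 4, 1, 6, 7, 8]
After 12 (swap(1, 5)): [0, 1, 2, 3, 4, 5, 6, 7, 8]

Answer: yes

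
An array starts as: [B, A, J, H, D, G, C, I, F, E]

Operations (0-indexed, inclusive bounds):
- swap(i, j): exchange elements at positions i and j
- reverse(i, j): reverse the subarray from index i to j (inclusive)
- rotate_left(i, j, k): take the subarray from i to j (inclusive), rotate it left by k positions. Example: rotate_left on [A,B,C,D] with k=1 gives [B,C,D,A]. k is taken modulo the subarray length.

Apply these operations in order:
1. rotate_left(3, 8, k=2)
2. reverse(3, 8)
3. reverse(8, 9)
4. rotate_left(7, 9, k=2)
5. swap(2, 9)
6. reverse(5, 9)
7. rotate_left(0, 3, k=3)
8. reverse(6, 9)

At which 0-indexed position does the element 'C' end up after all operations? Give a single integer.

After 1 (rotate_left(3, 8, k=2)): [B, A, J, G, C, I, F, H, D, E]
After 2 (reverse(3, 8)): [B, A, J, D, H, F, I, C, G, E]
After 3 (reverse(8, 9)): [B, A, J, D, H, F, I, C, E, G]
After 4 (rotate_left(7, 9, k=2)): [B, A, J, D, H, F, I, G, C, E]
After 5 (swap(2, 9)): [B, A, E, D, H, F, I, G, C, J]
After 6 (reverse(5, 9)): [B, A, E, D, H, J, C, G, I, F]
After 7 (rotate_left(0, 3, k=3)): [D, B, A, E, H, J, C, G, I, F]
After 8 (reverse(6, 9)): [D, B, A, E, H, J, F, I, G, C]

Answer: 9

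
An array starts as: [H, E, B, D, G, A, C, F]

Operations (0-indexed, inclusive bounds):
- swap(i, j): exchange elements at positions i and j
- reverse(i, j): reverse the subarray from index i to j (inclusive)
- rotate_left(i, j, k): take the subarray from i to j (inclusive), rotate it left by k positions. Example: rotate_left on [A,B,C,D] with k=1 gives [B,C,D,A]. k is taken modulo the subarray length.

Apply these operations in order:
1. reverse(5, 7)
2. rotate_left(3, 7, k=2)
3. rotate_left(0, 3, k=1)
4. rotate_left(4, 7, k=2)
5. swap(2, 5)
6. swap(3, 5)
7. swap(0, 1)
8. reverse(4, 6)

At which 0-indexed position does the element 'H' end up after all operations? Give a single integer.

After 1 (reverse(5, 7)): [H, E, B, D, G, F, C, A]
After 2 (rotate_left(3, 7, k=2)): [H, E, B, F, C, A, D, G]
After 3 (rotate_left(0, 3, k=1)): [E, B, F, H, C, A, D, G]
After 4 (rotate_left(4, 7, k=2)): [E, B, F, H, D, G, C, A]
After 5 (swap(2, 5)): [E, B, G, H, D, F, C, A]
After 6 (swap(3, 5)): [E, B, G, F, D, H, C, A]
After 7 (swap(0, 1)): [B, E, G, F, D, H, C, A]
After 8 (reverse(4, 6)): [B, E, G, F, C, H, D, A]

Answer: 5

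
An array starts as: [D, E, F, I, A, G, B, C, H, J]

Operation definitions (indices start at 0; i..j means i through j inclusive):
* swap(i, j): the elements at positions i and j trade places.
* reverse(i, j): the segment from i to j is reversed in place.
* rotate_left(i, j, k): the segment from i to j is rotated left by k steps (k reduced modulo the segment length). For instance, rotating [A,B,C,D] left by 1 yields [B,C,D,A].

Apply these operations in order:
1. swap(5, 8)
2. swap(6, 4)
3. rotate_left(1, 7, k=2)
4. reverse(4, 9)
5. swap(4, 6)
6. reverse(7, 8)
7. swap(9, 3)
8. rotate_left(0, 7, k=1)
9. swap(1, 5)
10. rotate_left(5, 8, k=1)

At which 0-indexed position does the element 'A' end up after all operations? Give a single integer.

After 1 (swap(5, 8)): [D, E, F, I, A, H, B, C, G, J]
After 2 (swap(6, 4)): [D, E, F, I, B, H, A, C, G, J]
After 3 (rotate_left(1, 7, k=2)): [D, I, B, H, A, C, E, F, G, J]
After 4 (reverse(4, 9)): [D, I, B, H, J, G, F, E, C, A]
After 5 (swap(4, 6)): [D, I, B, H, F, G, J, E, C, A]
After 6 (reverse(7, 8)): [D, I, B, H, F, G, J, C, E, A]
After 7 (swap(9, 3)): [D, I, B, A, F, G, J, C, E, H]
After 8 (rotate_left(0, 7, k=1)): [I, B, A, F, G, J, C, D, E, H]
After 9 (swap(1, 5)): [I, J, A, F, G, B, C, D, E, H]
After 10 (rotate_left(5, 8, k=1)): [I, J, A, F, G, C, D, E, B, H]

Answer: 2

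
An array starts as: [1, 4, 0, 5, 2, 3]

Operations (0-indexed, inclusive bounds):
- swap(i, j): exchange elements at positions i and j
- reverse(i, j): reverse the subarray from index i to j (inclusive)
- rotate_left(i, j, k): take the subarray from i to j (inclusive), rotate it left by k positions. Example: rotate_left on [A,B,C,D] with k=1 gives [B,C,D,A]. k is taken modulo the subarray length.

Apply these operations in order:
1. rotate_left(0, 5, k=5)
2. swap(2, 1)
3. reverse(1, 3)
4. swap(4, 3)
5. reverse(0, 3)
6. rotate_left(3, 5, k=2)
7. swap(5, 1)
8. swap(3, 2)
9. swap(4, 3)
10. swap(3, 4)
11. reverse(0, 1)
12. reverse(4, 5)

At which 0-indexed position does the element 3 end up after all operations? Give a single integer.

Answer: 5

Derivation:
After 1 (rotate_left(0, 5, k=5)): [3, 1, 4, 0, 5, 2]
After 2 (swap(2, 1)): [3, 4, 1, 0, 5, 2]
After 3 (reverse(1, 3)): [3, 0, 1, 4, 5, 2]
After 4 (swap(4, 3)): [3, 0, 1, 5, 4, 2]
After 5 (reverse(0, 3)): [5, 1, 0, 3, 4, 2]
After 6 (rotate_left(3, 5, k=2)): [5, 1, 0, 2, 3, 4]
After 7 (swap(5, 1)): [5, 4, 0, 2, 3, 1]
After 8 (swap(3, 2)): [5, 4, 2, 0, 3, 1]
After 9 (swap(4, 3)): [5, 4, 2, 3, 0, 1]
After 10 (swap(3, 4)): [5, 4, 2, 0, 3, 1]
After 11 (reverse(0, 1)): [4, 5, 2, 0, 3, 1]
After 12 (reverse(4, 5)): [4, 5, 2, 0, 1, 3]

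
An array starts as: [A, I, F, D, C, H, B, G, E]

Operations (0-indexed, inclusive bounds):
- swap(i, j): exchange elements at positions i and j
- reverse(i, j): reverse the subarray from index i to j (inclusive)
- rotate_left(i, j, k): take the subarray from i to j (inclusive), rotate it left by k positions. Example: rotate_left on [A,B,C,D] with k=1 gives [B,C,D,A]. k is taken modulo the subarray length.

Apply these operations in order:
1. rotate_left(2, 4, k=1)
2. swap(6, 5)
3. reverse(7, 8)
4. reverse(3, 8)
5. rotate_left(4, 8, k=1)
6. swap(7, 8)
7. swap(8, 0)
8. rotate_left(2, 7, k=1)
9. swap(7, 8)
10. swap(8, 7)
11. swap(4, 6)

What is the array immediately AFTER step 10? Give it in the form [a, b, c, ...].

Answer: [C, I, G, H, B, F, E, D, A]

Derivation:
After 1 (rotate_left(2, 4, k=1)): [A, I, D, C, F, H, B, G, E]
After 2 (swap(6, 5)): [A, I, D, C, F, B, H, G, E]
After 3 (reverse(7, 8)): [A, I, D, C, F, B, H, E, G]
After 4 (reverse(3, 8)): [A, I, D, G, E, H, B, F, C]
After 5 (rotate_left(4, 8, k=1)): [A, I, D, G, H, B, F, C, E]
After 6 (swap(7, 8)): [A, I, D, G, H, B, F, E, C]
After 7 (swap(8, 0)): [C, I, D, G, H, B, F, E, A]
After 8 (rotate_left(2, 7, k=1)): [C, I, G, H, B, F, E, D, A]
After 9 (swap(7, 8)): [C, I, G, H, B, F, E, A, D]
After 10 (swap(8, 7)): [C, I, G, H, B, F, E, D, A]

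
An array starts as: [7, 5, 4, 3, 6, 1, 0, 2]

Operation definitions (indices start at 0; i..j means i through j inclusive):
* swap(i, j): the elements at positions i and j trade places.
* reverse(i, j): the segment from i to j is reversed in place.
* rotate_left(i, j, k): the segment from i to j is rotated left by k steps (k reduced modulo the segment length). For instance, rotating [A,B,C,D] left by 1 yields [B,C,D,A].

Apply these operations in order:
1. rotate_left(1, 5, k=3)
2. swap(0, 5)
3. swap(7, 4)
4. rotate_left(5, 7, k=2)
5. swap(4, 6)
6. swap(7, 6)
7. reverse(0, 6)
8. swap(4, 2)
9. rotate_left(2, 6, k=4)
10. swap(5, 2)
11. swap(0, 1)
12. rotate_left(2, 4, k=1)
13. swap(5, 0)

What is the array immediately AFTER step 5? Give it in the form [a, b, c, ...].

After 1 (rotate_left(1, 5, k=3)): [7, 6, 1, 5, 4, 3, 0, 2]
After 2 (swap(0, 5)): [3, 6, 1, 5, 4, 7, 0, 2]
After 3 (swap(7, 4)): [3, 6, 1, 5, 2, 7, 0, 4]
After 4 (rotate_left(5, 7, k=2)): [3, 6, 1, 5, 2, 4, 7, 0]
After 5 (swap(4, 6)): [3, 6, 1, 5, 7, 4, 2, 0]

Answer: [3, 6, 1, 5, 7, 4, 2, 0]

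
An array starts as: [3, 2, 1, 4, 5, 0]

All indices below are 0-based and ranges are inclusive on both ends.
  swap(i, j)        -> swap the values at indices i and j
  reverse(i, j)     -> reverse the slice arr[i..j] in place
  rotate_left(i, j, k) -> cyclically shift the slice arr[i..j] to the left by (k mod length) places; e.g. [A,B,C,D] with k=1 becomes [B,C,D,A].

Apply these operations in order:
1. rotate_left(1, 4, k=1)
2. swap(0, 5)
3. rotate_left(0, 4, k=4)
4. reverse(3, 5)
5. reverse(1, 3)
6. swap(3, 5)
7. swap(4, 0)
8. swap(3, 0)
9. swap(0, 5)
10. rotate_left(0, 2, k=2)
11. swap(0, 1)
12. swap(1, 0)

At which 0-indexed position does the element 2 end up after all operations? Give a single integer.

Answer: 4

Derivation:
After 1 (rotate_left(1, 4, k=1)): [3, 1, 4, 5, 2, 0]
After 2 (swap(0, 5)): [0, 1, 4, 5, 2, 3]
After 3 (rotate_left(0, 4, k=4)): [2, 0, 1, 4, 5, 3]
After 4 (reverse(3, 5)): [2, 0, 1, 3, 5, 4]
After 5 (reverse(1, 3)): [2, 3, 1, 0, 5, 4]
After 6 (swap(3, 5)): [2, 3, 1, 4, 5, 0]
After 7 (swap(4, 0)): [5, 3, 1, 4, 2, 0]
After 8 (swap(3, 0)): [4, 3, 1, 5, 2, 0]
After 9 (swap(0, 5)): [0, 3, 1, 5, 2, 4]
After 10 (rotate_left(0, 2, k=2)): [1, 0, 3, 5, 2, 4]
After 11 (swap(0, 1)): [0, 1, 3, 5, 2, 4]
After 12 (swap(1, 0)): [1, 0, 3, 5, 2, 4]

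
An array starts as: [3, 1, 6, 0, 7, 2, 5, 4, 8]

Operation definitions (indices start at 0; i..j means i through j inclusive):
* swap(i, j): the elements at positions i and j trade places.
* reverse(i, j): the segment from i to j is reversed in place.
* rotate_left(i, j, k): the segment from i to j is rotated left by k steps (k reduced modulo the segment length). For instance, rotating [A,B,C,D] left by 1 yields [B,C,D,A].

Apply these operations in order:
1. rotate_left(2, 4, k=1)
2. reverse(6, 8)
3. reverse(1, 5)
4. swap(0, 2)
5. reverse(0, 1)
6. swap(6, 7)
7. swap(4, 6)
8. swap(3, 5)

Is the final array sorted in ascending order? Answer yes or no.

After 1 (rotate_left(2, 4, k=1)): [3, 1, 0, 7, 6, 2, 5, 4, 8]
After 2 (reverse(6, 8)): [3, 1, 0, 7, 6, 2, 8, 4, 5]
After 3 (reverse(1, 5)): [3, 2, 6, 7, 0, 1, 8, 4, 5]
After 4 (swap(0, 2)): [6, 2, 3, 7, 0, 1, 8, 4, 5]
After 5 (reverse(0, 1)): [2, 6, 3, 7, 0, 1, 8, 4, 5]
After 6 (swap(6, 7)): [2, 6, 3, 7, 0, 1, 4, 8, 5]
After 7 (swap(4, 6)): [2, 6, 3, 7, 4, 1, 0, 8, 5]
After 8 (swap(3, 5)): [2, 6, 3, 1, 4, 7, 0, 8, 5]

Answer: no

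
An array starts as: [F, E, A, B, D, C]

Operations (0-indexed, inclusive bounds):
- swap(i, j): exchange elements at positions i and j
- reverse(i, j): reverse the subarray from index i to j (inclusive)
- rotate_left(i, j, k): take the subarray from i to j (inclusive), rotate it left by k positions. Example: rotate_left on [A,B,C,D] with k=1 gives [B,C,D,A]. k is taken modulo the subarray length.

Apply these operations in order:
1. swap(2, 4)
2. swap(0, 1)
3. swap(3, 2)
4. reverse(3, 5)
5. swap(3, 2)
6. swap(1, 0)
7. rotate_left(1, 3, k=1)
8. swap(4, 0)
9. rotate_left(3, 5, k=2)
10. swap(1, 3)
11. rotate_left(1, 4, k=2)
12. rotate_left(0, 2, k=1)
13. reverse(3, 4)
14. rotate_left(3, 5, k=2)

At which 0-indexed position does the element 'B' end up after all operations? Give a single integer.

Answer: 4

Derivation:
After 1 (swap(2, 4)): [F, E, D, B, A, C]
After 2 (swap(0, 1)): [E, F, D, B, A, C]
After 3 (swap(3, 2)): [E, F, B, D, A, C]
After 4 (reverse(3, 5)): [E, F, B, C, A, D]
After 5 (swap(3, 2)): [E, F, C, B, A, D]
After 6 (swap(1, 0)): [F, E, C, B, A, D]
After 7 (rotate_left(1, 3, k=1)): [F, C, B, E, A, D]
After 8 (swap(4, 0)): [A, C, B, E, F, D]
After 9 (rotate_left(3, 5, k=2)): [A, C, B, D, E, F]
After 10 (swap(1, 3)): [A, D, B, C, E, F]
After 11 (rotate_left(1, 4, k=2)): [A, C, E, D, B, F]
After 12 (rotate_left(0, 2, k=1)): [C, E, A, D, B, F]
After 13 (reverse(3, 4)): [C, E, A, B, D, F]
After 14 (rotate_left(3, 5, k=2)): [C, E, A, F, B, D]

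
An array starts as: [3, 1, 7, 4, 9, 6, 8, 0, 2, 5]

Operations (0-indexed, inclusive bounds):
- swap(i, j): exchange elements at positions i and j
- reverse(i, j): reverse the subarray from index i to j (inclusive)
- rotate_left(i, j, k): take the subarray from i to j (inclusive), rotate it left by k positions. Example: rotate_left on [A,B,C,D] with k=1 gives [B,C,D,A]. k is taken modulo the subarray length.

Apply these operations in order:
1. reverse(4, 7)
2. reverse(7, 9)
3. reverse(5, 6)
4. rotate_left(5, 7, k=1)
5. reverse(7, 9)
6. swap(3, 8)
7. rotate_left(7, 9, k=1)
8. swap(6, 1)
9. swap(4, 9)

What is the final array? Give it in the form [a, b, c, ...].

Answer: [3, 5, 7, 2, 9, 8, 1, 4, 6, 0]

Derivation:
After 1 (reverse(4, 7)): [3, 1, 7, 4, 0, 8, 6, 9, 2, 5]
After 2 (reverse(7, 9)): [3, 1, 7, 4, 0, 8, 6, 5, 2, 9]
After 3 (reverse(5, 6)): [3, 1, 7, 4, 0, 6, 8, 5, 2, 9]
After 4 (rotate_left(5, 7, k=1)): [3, 1, 7, 4, 0, 8, 5, 6, 2, 9]
After 5 (reverse(7, 9)): [3, 1, 7, 4, 0, 8, 5, 9, 2, 6]
After 6 (swap(3, 8)): [3, 1, 7, 2, 0, 8, 5, 9, 4, 6]
After 7 (rotate_left(7, 9, k=1)): [3, 1, 7, 2, 0, 8, 5, 4, 6, 9]
After 8 (swap(6, 1)): [3, 5, 7, 2, 0, 8, 1, 4, 6, 9]
After 9 (swap(4, 9)): [3, 5, 7, 2, 9, 8, 1, 4, 6, 0]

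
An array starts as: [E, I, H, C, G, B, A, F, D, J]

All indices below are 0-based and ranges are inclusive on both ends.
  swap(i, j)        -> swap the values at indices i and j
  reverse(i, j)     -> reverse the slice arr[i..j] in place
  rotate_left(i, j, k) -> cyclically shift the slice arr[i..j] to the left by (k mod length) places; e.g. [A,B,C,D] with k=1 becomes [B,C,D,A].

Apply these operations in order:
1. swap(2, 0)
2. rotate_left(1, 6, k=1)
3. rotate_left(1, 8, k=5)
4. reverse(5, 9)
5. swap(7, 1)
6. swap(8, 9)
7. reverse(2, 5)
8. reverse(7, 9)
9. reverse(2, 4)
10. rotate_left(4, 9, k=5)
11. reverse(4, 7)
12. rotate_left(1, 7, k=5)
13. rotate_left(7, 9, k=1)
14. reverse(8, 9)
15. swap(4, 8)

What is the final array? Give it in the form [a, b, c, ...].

Answer: [H, J, I, B, F, E, A, G, D, C]

Derivation:
After 1 (swap(2, 0)): [H, I, E, C, G, B, A, F, D, J]
After 2 (rotate_left(1, 6, k=1)): [H, E, C, G, B, A, I, F, D, J]
After 3 (rotate_left(1, 8, k=5)): [H, I, F, D, E, C, G, B, A, J]
After 4 (reverse(5, 9)): [H, I, F, D, E, J, A, B, G, C]
After 5 (swap(7, 1)): [H, B, F, D, E, J, A, I, G, C]
After 6 (swap(8, 9)): [H, B, F, D, E, J, A, I, C, G]
After 7 (reverse(2, 5)): [H, B, J, E, D, F, A, I, C, G]
After 8 (reverse(7, 9)): [H, B, J, E, D, F, A, G, C, I]
After 9 (reverse(2, 4)): [H, B, D, E, J, F, A, G, C, I]
After 10 (rotate_left(4, 9, k=5)): [H, B, D, E, I, J, F, A, G, C]
After 11 (reverse(4, 7)): [H, B, D, E, A, F, J, I, G, C]
After 12 (rotate_left(1, 7, k=5)): [H, J, I, B, D, E, A, F, G, C]
After 13 (rotate_left(7, 9, k=1)): [H, J, I, B, D, E, A, G, C, F]
After 14 (reverse(8, 9)): [H, J, I, B, D, E, A, G, F, C]
After 15 (swap(4, 8)): [H, J, I, B, F, E, A, G, D, C]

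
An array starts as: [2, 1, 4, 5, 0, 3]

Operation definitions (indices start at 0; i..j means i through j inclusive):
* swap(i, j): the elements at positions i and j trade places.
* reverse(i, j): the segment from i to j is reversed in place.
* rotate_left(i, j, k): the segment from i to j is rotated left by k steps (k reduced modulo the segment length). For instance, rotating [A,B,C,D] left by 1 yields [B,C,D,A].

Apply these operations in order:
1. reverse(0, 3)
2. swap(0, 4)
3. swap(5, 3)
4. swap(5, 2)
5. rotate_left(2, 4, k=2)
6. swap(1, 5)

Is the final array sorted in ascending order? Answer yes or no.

Answer: no

Derivation:
After 1 (reverse(0, 3)): [5, 4, 1, 2, 0, 3]
After 2 (swap(0, 4)): [0, 4, 1, 2, 5, 3]
After 3 (swap(5, 3)): [0, 4, 1, 3, 5, 2]
After 4 (swap(5, 2)): [0, 4, 2, 3, 5, 1]
After 5 (rotate_left(2, 4, k=2)): [0, 4, 5, 2, 3, 1]
After 6 (swap(1, 5)): [0, 1, 5, 2, 3, 4]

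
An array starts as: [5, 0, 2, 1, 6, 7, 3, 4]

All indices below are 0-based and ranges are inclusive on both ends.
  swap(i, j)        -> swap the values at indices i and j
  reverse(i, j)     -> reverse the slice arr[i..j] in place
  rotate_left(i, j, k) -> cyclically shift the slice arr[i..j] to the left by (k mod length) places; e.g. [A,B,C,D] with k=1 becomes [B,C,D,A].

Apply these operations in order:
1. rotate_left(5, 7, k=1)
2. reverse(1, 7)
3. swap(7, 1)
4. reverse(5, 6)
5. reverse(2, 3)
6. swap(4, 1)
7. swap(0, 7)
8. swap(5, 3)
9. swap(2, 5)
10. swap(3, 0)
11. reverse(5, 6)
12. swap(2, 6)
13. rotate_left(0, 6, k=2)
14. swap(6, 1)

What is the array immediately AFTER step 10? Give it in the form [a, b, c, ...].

Answer: [2, 6, 4, 7, 0, 3, 1, 5]

Derivation:
After 1 (rotate_left(5, 7, k=1)): [5, 0, 2, 1, 6, 3, 4, 7]
After 2 (reverse(1, 7)): [5, 7, 4, 3, 6, 1, 2, 0]
After 3 (swap(7, 1)): [5, 0, 4, 3, 6, 1, 2, 7]
After 4 (reverse(5, 6)): [5, 0, 4, 3, 6, 2, 1, 7]
After 5 (reverse(2, 3)): [5, 0, 3, 4, 6, 2, 1, 7]
After 6 (swap(4, 1)): [5, 6, 3, 4, 0, 2, 1, 7]
After 7 (swap(0, 7)): [7, 6, 3, 4, 0, 2, 1, 5]
After 8 (swap(5, 3)): [7, 6, 3, 2, 0, 4, 1, 5]
After 9 (swap(2, 5)): [7, 6, 4, 2, 0, 3, 1, 5]
After 10 (swap(3, 0)): [2, 6, 4, 7, 0, 3, 1, 5]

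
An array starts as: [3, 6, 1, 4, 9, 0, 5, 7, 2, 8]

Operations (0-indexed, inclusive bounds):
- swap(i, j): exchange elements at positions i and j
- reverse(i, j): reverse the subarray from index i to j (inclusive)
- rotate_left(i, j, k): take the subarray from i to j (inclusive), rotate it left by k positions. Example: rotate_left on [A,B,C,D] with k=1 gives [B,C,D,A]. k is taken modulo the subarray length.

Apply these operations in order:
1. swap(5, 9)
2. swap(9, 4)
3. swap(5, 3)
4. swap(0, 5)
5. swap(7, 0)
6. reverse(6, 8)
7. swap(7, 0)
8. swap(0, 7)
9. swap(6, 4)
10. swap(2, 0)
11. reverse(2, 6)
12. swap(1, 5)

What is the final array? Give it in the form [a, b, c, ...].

After 1 (swap(5, 9)): [3, 6, 1, 4, 9, 8, 5, 7, 2, 0]
After 2 (swap(9, 4)): [3, 6, 1, 4, 0, 8, 5, 7, 2, 9]
After 3 (swap(5, 3)): [3, 6, 1, 8, 0, 4, 5, 7, 2, 9]
After 4 (swap(0, 5)): [4, 6, 1, 8, 0, 3, 5, 7, 2, 9]
After 5 (swap(7, 0)): [7, 6, 1, 8, 0, 3, 5, 4, 2, 9]
After 6 (reverse(6, 8)): [7, 6, 1, 8, 0, 3, 2, 4, 5, 9]
After 7 (swap(7, 0)): [4, 6, 1, 8, 0, 3, 2, 7, 5, 9]
After 8 (swap(0, 7)): [7, 6, 1, 8, 0, 3, 2, 4, 5, 9]
After 9 (swap(6, 4)): [7, 6, 1, 8, 2, 3, 0, 4, 5, 9]
After 10 (swap(2, 0)): [1, 6, 7, 8, 2, 3, 0, 4, 5, 9]
After 11 (reverse(2, 6)): [1, 6, 0, 3, 2, 8, 7, 4, 5, 9]
After 12 (swap(1, 5)): [1, 8, 0, 3, 2, 6, 7, 4, 5, 9]

Answer: [1, 8, 0, 3, 2, 6, 7, 4, 5, 9]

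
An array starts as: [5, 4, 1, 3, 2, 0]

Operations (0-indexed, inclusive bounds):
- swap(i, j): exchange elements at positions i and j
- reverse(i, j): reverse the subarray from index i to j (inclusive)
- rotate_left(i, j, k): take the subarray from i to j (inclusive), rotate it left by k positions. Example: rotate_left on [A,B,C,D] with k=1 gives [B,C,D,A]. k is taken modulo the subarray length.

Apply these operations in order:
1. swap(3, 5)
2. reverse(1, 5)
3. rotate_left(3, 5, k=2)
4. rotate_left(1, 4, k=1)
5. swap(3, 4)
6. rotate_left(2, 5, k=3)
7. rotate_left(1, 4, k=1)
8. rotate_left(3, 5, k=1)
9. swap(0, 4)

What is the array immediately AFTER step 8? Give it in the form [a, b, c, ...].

After 1 (swap(3, 5)): [5, 4, 1, 0, 2, 3]
After 2 (reverse(1, 5)): [5, 3, 2, 0, 1, 4]
After 3 (rotate_left(3, 5, k=2)): [5, 3, 2, 4, 0, 1]
After 4 (rotate_left(1, 4, k=1)): [5, 2, 4, 0, 3, 1]
After 5 (swap(3, 4)): [5, 2, 4, 3, 0, 1]
After 6 (rotate_left(2, 5, k=3)): [5, 2, 1, 4, 3, 0]
After 7 (rotate_left(1, 4, k=1)): [5, 1, 4, 3, 2, 0]
After 8 (rotate_left(3, 5, k=1)): [5, 1, 4, 2, 0, 3]

Answer: [5, 1, 4, 2, 0, 3]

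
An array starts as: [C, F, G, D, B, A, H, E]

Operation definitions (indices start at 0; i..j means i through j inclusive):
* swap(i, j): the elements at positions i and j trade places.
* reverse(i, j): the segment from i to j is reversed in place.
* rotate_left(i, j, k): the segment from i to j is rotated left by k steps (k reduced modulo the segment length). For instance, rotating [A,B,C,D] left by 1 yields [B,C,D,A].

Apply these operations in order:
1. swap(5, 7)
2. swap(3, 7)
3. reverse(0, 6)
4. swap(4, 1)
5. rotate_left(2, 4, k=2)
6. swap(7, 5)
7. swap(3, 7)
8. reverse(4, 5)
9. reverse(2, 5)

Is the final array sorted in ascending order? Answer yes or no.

After 1 (swap(5, 7)): [C, F, G, D, B, E, H, A]
After 2 (swap(3, 7)): [C, F, G, A, B, E, H, D]
After 3 (reverse(0, 6)): [H, E, B, A, G, F, C, D]
After 4 (swap(4, 1)): [H, G, B, A, E, F, C, D]
After 5 (rotate_left(2, 4, k=2)): [H, G, E, B, A, F, C, D]
After 6 (swap(7, 5)): [H, G, E, B, A, D, C, F]
After 7 (swap(3, 7)): [H, G, E, F, A, D, C, B]
After 8 (reverse(4, 5)): [H, G, E, F, D, A, C, B]
After 9 (reverse(2, 5)): [H, G, A, D, F, E, C, B]

Answer: no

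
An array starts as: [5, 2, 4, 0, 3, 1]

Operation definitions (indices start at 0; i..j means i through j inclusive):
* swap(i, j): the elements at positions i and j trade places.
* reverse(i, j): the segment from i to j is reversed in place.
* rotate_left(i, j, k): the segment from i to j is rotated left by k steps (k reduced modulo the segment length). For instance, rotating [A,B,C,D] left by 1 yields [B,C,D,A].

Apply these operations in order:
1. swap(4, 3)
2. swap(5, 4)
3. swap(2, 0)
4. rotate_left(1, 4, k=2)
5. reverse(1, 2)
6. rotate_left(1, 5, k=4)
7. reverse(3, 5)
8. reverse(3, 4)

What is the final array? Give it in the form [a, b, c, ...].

Answer: [4, 0, 1, 2, 5, 3]

Derivation:
After 1 (swap(4, 3)): [5, 2, 4, 3, 0, 1]
After 2 (swap(5, 4)): [5, 2, 4, 3, 1, 0]
After 3 (swap(2, 0)): [4, 2, 5, 3, 1, 0]
After 4 (rotate_left(1, 4, k=2)): [4, 3, 1, 2, 5, 0]
After 5 (reverse(1, 2)): [4, 1, 3, 2, 5, 0]
After 6 (rotate_left(1, 5, k=4)): [4, 0, 1, 3, 2, 5]
After 7 (reverse(3, 5)): [4, 0, 1, 5, 2, 3]
After 8 (reverse(3, 4)): [4, 0, 1, 2, 5, 3]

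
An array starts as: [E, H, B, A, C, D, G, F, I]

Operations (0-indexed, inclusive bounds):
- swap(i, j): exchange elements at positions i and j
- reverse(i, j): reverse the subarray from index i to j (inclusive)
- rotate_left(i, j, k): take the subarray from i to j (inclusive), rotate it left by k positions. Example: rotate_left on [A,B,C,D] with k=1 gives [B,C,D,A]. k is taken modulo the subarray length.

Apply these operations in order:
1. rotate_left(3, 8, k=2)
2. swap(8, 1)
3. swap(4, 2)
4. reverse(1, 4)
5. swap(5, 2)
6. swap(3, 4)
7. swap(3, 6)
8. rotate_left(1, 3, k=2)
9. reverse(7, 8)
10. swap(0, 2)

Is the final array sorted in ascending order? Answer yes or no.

Answer: no

Derivation:
After 1 (rotate_left(3, 8, k=2)): [E, H, B, D, G, F, I, A, C]
After 2 (swap(8, 1)): [E, C, B, D, G, F, I, A, H]
After 3 (swap(4, 2)): [E, C, G, D, B, F, I, A, H]
After 4 (reverse(1, 4)): [E, B, D, G, C, F, I, A, H]
After 5 (swap(5, 2)): [E, B, F, G, C, D, I, A, H]
After 6 (swap(3, 4)): [E, B, F, C, G, D, I, A, H]
After 7 (swap(3, 6)): [E, B, F, I, G, D, C, A, H]
After 8 (rotate_left(1, 3, k=2)): [E, I, B, F, G, D, C, A, H]
After 9 (reverse(7, 8)): [E, I, B, F, G, D, C, H, A]
After 10 (swap(0, 2)): [B, I, E, F, G, D, C, H, A]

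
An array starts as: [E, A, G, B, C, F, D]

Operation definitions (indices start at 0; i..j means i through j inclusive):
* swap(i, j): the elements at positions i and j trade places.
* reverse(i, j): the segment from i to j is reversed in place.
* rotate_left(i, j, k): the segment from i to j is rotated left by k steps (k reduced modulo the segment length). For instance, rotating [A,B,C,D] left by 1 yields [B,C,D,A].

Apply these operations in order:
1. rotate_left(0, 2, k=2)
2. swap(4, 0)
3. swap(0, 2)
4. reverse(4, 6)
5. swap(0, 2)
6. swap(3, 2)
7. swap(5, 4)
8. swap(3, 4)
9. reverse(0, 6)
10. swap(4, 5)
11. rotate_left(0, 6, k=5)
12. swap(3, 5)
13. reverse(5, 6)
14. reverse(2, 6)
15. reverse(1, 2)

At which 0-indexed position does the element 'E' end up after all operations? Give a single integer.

Answer: 3

Derivation:
After 1 (rotate_left(0, 2, k=2)): [G, E, A, B, C, F, D]
After 2 (swap(4, 0)): [C, E, A, B, G, F, D]
After 3 (swap(0, 2)): [A, E, C, B, G, F, D]
After 4 (reverse(4, 6)): [A, E, C, B, D, F, G]
After 5 (swap(0, 2)): [C, E, A, B, D, F, G]
After 6 (swap(3, 2)): [C, E, B, A, D, F, G]
After 7 (swap(5, 4)): [C, E, B, A, F, D, G]
After 8 (swap(3, 4)): [C, E, B, F, A, D, G]
After 9 (reverse(0, 6)): [G, D, A, F, B, E, C]
After 10 (swap(4, 5)): [G, D, A, F, E, B, C]
After 11 (rotate_left(0, 6, k=5)): [B, C, G, D, A, F, E]
After 12 (swap(3, 5)): [B, C, G, F, A, D, E]
After 13 (reverse(5, 6)): [B, C, G, F, A, E, D]
After 14 (reverse(2, 6)): [B, C, D, E, A, F, G]
After 15 (reverse(1, 2)): [B, D, C, E, A, F, G]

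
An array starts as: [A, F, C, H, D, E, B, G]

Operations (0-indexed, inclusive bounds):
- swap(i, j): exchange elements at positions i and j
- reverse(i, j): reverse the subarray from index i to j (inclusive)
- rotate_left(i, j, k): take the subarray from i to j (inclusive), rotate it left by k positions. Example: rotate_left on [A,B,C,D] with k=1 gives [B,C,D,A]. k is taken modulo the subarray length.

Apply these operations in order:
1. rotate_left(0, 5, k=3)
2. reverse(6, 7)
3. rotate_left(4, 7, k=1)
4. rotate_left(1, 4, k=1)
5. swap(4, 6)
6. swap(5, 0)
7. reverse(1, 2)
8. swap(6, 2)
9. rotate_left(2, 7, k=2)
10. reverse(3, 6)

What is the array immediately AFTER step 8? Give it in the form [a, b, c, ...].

After 1 (rotate_left(0, 5, k=3)): [H, D, E, A, F, C, B, G]
After 2 (reverse(6, 7)): [H, D, E, A, F, C, G, B]
After 3 (rotate_left(4, 7, k=1)): [H, D, E, A, C, G, B, F]
After 4 (rotate_left(1, 4, k=1)): [H, E, A, C, D, G, B, F]
After 5 (swap(4, 6)): [H, E, A, C, B, G, D, F]
After 6 (swap(5, 0)): [G, E, A, C, B, H, D, F]
After 7 (reverse(1, 2)): [G, A, E, C, B, H, D, F]
After 8 (swap(6, 2)): [G, A, D, C, B, H, E, F]

Answer: [G, A, D, C, B, H, E, F]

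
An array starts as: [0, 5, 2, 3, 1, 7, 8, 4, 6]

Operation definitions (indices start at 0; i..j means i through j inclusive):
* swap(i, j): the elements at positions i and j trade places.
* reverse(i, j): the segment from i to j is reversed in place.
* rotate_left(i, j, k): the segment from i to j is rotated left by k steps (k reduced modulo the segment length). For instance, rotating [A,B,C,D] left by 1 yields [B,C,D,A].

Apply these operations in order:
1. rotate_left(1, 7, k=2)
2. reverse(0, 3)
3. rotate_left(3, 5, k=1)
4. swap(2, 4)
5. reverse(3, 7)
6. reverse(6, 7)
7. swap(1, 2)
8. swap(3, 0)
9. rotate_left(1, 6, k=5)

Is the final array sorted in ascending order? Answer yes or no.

Answer: no

Derivation:
After 1 (rotate_left(1, 7, k=2)): [0, 3, 1, 7, 8, 4, 5, 2, 6]
After 2 (reverse(0, 3)): [7, 1, 3, 0, 8, 4, 5, 2, 6]
After 3 (rotate_left(3, 5, k=1)): [7, 1, 3, 8, 4, 0, 5, 2, 6]
After 4 (swap(2, 4)): [7, 1, 4, 8, 3, 0, 5, 2, 6]
After 5 (reverse(3, 7)): [7, 1, 4, 2, 5, 0, 3, 8, 6]
After 6 (reverse(6, 7)): [7, 1, 4, 2, 5, 0, 8, 3, 6]
After 7 (swap(1, 2)): [7, 4, 1, 2, 5, 0, 8, 3, 6]
After 8 (swap(3, 0)): [2, 4, 1, 7, 5, 0, 8, 3, 6]
After 9 (rotate_left(1, 6, k=5)): [2, 8, 4, 1, 7, 5, 0, 3, 6]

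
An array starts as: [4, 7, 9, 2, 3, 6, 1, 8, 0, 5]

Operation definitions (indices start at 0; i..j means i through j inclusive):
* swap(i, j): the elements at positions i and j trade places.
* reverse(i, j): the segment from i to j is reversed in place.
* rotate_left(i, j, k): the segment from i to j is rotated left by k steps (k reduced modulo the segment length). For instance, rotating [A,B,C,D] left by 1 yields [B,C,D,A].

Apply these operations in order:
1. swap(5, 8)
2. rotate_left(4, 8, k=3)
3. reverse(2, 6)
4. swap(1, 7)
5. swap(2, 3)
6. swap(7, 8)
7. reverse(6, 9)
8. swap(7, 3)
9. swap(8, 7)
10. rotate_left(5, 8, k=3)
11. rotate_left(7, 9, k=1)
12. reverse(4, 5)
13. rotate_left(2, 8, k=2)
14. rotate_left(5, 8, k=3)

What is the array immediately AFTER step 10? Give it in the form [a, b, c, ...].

Answer: [4, 0, 6, 7, 8, 3, 2, 5, 1, 9]

Derivation:
After 1 (swap(5, 8)): [4, 7, 9, 2, 3, 0, 1, 8, 6, 5]
After 2 (rotate_left(4, 8, k=3)): [4, 7, 9, 2, 8, 6, 3, 0, 1, 5]
After 3 (reverse(2, 6)): [4, 7, 3, 6, 8, 2, 9, 0, 1, 5]
After 4 (swap(1, 7)): [4, 0, 3, 6, 8, 2, 9, 7, 1, 5]
After 5 (swap(2, 3)): [4, 0, 6, 3, 8, 2, 9, 7, 1, 5]
After 6 (swap(7, 8)): [4, 0, 6, 3, 8, 2, 9, 1, 7, 5]
After 7 (reverse(6, 9)): [4, 0, 6, 3, 8, 2, 5, 7, 1, 9]
After 8 (swap(7, 3)): [4, 0, 6, 7, 8, 2, 5, 3, 1, 9]
After 9 (swap(8, 7)): [4, 0, 6, 7, 8, 2, 5, 1, 3, 9]
After 10 (rotate_left(5, 8, k=3)): [4, 0, 6, 7, 8, 3, 2, 5, 1, 9]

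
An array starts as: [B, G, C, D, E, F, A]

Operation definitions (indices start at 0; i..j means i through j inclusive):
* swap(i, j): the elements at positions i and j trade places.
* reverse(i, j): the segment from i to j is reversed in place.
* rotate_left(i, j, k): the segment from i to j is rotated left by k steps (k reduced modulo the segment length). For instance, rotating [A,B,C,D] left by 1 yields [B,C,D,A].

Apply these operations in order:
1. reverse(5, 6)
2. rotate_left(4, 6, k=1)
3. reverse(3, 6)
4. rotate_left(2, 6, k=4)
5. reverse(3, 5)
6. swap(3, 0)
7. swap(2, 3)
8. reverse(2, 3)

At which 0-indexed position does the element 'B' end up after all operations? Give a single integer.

After 1 (reverse(5, 6)): [B, G, C, D, E, A, F]
After 2 (rotate_left(4, 6, k=1)): [B, G, C, D, A, F, E]
After 3 (reverse(3, 6)): [B, G, C, E, F, A, D]
After 4 (rotate_left(2, 6, k=4)): [B, G, D, C, E, F, A]
After 5 (reverse(3, 5)): [B, G, D, F, E, C, A]
After 6 (swap(3, 0)): [F, G, D, B, E, C, A]
After 7 (swap(2, 3)): [F, G, B, D, E, C, A]
After 8 (reverse(2, 3)): [F, G, D, B, E, C, A]

Answer: 3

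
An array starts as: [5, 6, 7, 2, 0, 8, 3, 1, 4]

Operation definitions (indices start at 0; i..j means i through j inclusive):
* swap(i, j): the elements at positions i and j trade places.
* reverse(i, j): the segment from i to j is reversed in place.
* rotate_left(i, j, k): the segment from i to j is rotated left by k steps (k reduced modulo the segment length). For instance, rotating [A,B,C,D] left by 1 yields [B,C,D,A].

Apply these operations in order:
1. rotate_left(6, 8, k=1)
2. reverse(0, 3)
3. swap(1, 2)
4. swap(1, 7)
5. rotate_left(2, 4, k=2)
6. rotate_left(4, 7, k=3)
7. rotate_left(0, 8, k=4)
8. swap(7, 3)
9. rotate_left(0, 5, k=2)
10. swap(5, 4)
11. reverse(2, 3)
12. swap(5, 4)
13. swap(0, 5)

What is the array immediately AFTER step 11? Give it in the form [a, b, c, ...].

After 1 (rotate_left(6, 8, k=1)): [5, 6, 7, 2, 0, 8, 1, 4, 3]
After 2 (reverse(0, 3)): [2, 7, 6, 5, 0, 8, 1, 4, 3]
After 3 (swap(1, 2)): [2, 6, 7, 5, 0, 8, 1, 4, 3]
After 4 (swap(1, 7)): [2, 4, 7, 5, 0, 8, 1, 6, 3]
After 5 (rotate_left(2, 4, k=2)): [2, 4, 0, 7, 5, 8, 1, 6, 3]
After 6 (rotate_left(4, 7, k=3)): [2, 4, 0, 7, 6, 5, 8, 1, 3]
After 7 (rotate_left(0, 8, k=4)): [6, 5, 8, 1, 3, 2, 4, 0, 7]
After 8 (swap(7, 3)): [6, 5, 8, 0, 3, 2, 4, 1, 7]
After 9 (rotate_left(0, 5, k=2)): [8, 0, 3, 2, 6, 5, 4, 1, 7]
After 10 (swap(5, 4)): [8, 0, 3, 2, 5, 6, 4, 1, 7]
After 11 (reverse(2, 3)): [8, 0, 2, 3, 5, 6, 4, 1, 7]

Answer: [8, 0, 2, 3, 5, 6, 4, 1, 7]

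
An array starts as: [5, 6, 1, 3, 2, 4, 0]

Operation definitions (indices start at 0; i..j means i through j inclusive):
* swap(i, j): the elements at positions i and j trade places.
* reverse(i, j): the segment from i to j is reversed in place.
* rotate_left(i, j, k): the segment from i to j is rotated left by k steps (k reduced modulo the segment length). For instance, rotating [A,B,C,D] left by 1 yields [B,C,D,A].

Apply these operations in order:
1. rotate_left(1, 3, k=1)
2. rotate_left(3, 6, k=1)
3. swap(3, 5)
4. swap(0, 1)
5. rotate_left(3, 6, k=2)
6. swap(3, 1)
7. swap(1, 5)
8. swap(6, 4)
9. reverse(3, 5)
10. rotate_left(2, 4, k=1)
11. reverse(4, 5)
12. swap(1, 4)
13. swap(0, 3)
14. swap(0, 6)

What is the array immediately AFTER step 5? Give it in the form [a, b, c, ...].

After 1 (rotate_left(1, 3, k=1)): [5, 1, 3, 6, 2, 4, 0]
After 2 (rotate_left(3, 6, k=1)): [5, 1, 3, 2, 4, 0, 6]
After 3 (swap(3, 5)): [5, 1, 3, 0, 4, 2, 6]
After 4 (swap(0, 1)): [1, 5, 3, 0, 4, 2, 6]
After 5 (rotate_left(3, 6, k=2)): [1, 5, 3, 2, 6, 0, 4]

Answer: [1, 5, 3, 2, 6, 0, 4]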